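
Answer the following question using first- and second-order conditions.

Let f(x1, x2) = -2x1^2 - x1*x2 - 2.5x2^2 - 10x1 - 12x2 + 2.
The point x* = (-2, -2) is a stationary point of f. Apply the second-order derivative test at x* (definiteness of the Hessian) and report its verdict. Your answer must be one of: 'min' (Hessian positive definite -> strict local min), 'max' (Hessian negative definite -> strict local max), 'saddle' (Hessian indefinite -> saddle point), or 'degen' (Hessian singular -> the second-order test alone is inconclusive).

Compute the Hessian H = grad^2 f:
  H = [[-4, -1], [-1, -5]]
Verify stationarity: grad f(x*) = H x* + g = (0, 0).
Eigenvalues of H: -5.618, -3.382.
Both eigenvalues < 0, so H is negative definite -> x* is a strict local max.

max


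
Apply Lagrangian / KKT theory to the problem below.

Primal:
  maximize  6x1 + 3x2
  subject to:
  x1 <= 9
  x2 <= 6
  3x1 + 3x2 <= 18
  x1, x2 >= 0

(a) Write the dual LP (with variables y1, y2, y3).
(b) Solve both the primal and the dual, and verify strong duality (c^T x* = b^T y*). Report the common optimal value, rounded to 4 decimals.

The standard primal-dual pair for 'max c^T x s.t. A x <= b, x >= 0' is:
  Dual:  min b^T y  s.t.  A^T y >= c,  y >= 0.

So the dual LP is:
  minimize  9y1 + 6y2 + 18y3
  subject to:
    y1 + 3y3 >= 6
    y2 + 3y3 >= 3
    y1, y2, y3 >= 0

Solving the primal: x* = (6, 0).
  primal value c^T x* = 36.
Solving the dual: y* = (0, 0, 2).
  dual value b^T y* = 36.
Strong duality: c^T x* = b^T y*. Confirmed.

36


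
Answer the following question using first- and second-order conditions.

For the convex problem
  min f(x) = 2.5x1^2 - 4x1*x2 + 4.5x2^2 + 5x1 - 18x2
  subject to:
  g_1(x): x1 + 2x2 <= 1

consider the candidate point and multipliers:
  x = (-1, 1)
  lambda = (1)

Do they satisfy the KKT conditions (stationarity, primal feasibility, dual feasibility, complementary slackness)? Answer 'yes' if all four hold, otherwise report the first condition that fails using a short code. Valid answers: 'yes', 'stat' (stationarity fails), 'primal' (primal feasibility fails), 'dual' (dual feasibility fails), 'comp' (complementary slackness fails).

Gradient of f: grad f(x) = Q x + c = (-4, -5)
Constraint values g_i(x) = a_i^T x - b_i:
  g_1((-1, 1)) = 0
Stationarity residual: grad f(x) + sum_i lambda_i a_i = (-3, -3)
  -> stationarity FAILS
Primal feasibility (all g_i <= 0): OK
Dual feasibility (all lambda_i >= 0): OK
Complementary slackness (lambda_i * g_i(x) = 0 for all i): OK

Verdict: the first failing condition is stationarity -> stat.

stat


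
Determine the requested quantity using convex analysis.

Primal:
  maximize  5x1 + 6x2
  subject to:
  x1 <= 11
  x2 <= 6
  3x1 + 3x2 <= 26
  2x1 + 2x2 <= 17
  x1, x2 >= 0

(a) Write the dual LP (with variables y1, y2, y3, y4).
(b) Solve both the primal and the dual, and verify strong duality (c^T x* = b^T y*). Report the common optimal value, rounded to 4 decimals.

The standard primal-dual pair for 'max c^T x s.t. A x <= b, x >= 0' is:
  Dual:  min b^T y  s.t.  A^T y >= c,  y >= 0.

So the dual LP is:
  minimize  11y1 + 6y2 + 26y3 + 17y4
  subject to:
    y1 + 3y3 + 2y4 >= 5
    y2 + 3y3 + 2y4 >= 6
    y1, y2, y3, y4 >= 0

Solving the primal: x* = (2.5, 6).
  primal value c^T x* = 48.5.
Solving the dual: y* = (0, 1, 0, 2.5).
  dual value b^T y* = 48.5.
Strong duality: c^T x* = b^T y*. Confirmed.

48.5


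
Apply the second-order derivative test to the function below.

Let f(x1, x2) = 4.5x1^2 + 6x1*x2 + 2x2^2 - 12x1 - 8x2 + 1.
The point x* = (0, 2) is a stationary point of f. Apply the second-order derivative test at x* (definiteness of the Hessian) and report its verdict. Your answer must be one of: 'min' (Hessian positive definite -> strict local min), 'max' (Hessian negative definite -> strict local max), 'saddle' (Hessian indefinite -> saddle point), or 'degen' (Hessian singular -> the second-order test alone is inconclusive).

Compute the Hessian H = grad^2 f:
  H = [[9, 6], [6, 4]]
Verify stationarity: grad f(x*) = H x* + g = (0, 0).
Eigenvalues of H: 0, 13.
H has a zero eigenvalue (singular; positive semidefinite but not definite), so H is neither positive definite, negative definite, nor indefinite. The second-order test alone is inconclusive -> degen.
(Indeed, f is constant along the null direction of H through x*, so x* is not a strict local extremum.)

degen


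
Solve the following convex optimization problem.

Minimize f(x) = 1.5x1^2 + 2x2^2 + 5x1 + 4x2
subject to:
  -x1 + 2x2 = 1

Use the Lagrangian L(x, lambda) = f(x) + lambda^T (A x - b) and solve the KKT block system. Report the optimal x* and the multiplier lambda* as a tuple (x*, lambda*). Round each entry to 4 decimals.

Form the Lagrangian:
  L(x, lambda) = (1/2) x^T Q x + c^T x + lambda^T (A x - b)
Stationarity (grad_x L = 0): Q x + c + A^T lambda = 0.
Primal feasibility: A x = b.

This gives the KKT block system:
  [ Q   A^T ] [ x     ]   [-c ]
  [ A    0  ] [ lambda ] = [ b ]

Solving the linear system:
  x*      = (-2, -0.5)
  lambda* = (-1)
  f(x*)   = -5.5

x* = (-2, -0.5), lambda* = (-1)


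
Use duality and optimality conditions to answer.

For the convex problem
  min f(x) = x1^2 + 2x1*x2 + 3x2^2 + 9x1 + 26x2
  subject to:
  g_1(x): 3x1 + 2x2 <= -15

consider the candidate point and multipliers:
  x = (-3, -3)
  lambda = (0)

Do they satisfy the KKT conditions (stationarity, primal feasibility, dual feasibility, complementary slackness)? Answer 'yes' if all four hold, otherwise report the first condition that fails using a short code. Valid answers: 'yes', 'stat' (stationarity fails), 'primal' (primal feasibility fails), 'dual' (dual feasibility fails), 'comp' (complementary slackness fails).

Gradient of f: grad f(x) = Q x + c = (-3, 2)
Constraint values g_i(x) = a_i^T x - b_i:
  g_1((-3, -3)) = 0
Stationarity residual: grad f(x) + sum_i lambda_i a_i = (-3, 2)
  -> stationarity FAILS
Primal feasibility (all g_i <= 0): OK
Dual feasibility (all lambda_i >= 0): OK
Complementary slackness (lambda_i * g_i(x) = 0 for all i): OK

Verdict: the first failing condition is stationarity -> stat.

stat


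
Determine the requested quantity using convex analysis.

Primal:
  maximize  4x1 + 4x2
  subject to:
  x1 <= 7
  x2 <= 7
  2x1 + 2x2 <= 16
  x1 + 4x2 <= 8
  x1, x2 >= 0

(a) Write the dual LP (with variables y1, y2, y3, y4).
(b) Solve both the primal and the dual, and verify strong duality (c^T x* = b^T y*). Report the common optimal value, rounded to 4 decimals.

The standard primal-dual pair for 'max c^T x s.t. A x <= b, x >= 0' is:
  Dual:  min b^T y  s.t.  A^T y >= c,  y >= 0.

So the dual LP is:
  minimize  7y1 + 7y2 + 16y3 + 8y4
  subject to:
    y1 + 2y3 + y4 >= 4
    y2 + 2y3 + 4y4 >= 4
    y1, y2, y3, y4 >= 0

Solving the primal: x* = (7, 0.25).
  primal value c^T x* = 29.
Solving the dual: y* = (3, 0, 0, 1).
  dual value b^T y* = 29.
Strong duality: c^T x* = b^T y*. Confirmed.

29


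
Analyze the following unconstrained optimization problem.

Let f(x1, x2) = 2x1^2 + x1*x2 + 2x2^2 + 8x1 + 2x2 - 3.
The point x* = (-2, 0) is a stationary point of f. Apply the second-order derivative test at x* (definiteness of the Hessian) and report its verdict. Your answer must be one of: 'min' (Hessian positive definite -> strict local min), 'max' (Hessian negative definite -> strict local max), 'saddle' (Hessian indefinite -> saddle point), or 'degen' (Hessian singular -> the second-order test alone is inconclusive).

Compute the Hessian H = grad^2 f:
  H = [[4, 1], [1, 4]]
Verify stationarity: grad f(x*) = H x* + g = (0, 0).
Eigenvalues of H: 3, 5.
Both eigenvalues > 0, so H is positive definite -> x* is a strict local min.

min


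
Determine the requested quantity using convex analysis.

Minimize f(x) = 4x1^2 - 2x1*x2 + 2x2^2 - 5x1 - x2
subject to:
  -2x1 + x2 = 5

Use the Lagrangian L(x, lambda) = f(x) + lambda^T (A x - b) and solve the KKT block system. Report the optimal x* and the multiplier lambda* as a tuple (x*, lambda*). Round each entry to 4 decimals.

Form the Lagrangian:
  L(x, lambda) = (1/2) x^T Q x + c^T x + lambda^T (A x - b)
Stationarity (grad_x L = 0): Q x + c + A^T lambda = 0.
Primal feasibility: A x = b.

This gives the KKT block system:
  [ Q   A^T ] [ x     ]   [-c ]
  [ A    0  ] [ lambda ] = [ b ]

Solving the linear system:
  x*      = (-1.4375, 2.125)
  lambda* = (-10.375)
  f(x*)   = 28.4688

x* = (-1.4375, 2.125), lambda* = (-10.375)


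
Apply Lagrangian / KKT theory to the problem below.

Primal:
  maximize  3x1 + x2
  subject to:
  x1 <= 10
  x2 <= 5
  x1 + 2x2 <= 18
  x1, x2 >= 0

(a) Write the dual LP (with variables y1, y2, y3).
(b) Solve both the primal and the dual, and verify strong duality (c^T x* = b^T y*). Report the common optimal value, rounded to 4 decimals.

The standard primal-dual pair for 'max c^T x s.t. A x <= b, x >= 0' is:
  Dual:  min b^T y  s.t.  A^T y >= c,  y >= 0.

So the dual LP is:
  minimize  10y1 + 5y2 + 18y3
  subject to:
    y1 + y3 >= 3
    y2 + 2y3 >= 1
    y1, y2, y3 >= 0

Solving the primal: x* = (10, 4).
  primal value c^T x* = 34.
Solving the dual: y* = (2.5, 0, 0.5).
  dual value b^T y* = 34.
Strong duality: c^T x* = b^T y*. Confirmed.

34


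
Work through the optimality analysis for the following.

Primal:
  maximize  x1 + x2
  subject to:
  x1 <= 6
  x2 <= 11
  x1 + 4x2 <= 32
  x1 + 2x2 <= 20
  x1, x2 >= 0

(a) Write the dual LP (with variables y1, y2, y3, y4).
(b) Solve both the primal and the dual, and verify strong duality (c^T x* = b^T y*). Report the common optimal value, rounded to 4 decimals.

The standard primal-dual pair for 'max c^T x s.t. A x <= b, x >= 0' is:
  Dual:  min b^T y  s.t.  A^T y >= c,  y >= 0.

So the dual LP is:
  minimize  6y1 + 11y2 + 32y3 + 20y4
  subject to:
    y1 + y3 + y4 >= 1
    y2 + 4y3 + 2y4 >= 1
    y1, y2, y3, y4 >= 0

Solving the primal: x* = (6, 6.5).
  primal value c^T x* = 12.5.
Solving the dual: y* = (0.75, 0, 0.25, 0).
  dual value b^T y* = 12.5.
Strong duality: c^T x* = b^T y*. Confirmed.

12.5


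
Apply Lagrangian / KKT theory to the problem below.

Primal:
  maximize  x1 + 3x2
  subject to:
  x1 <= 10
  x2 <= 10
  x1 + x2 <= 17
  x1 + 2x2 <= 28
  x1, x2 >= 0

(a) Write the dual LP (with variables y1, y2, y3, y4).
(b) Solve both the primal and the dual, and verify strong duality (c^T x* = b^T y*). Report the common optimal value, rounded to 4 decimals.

The standard primal-dual pair for 'max c^T x s.t. A x <= b, x >= 0' is:
  Dual:  min b^T y  s.t.  A^T y >= c,  y >= 0.

So the dual LP is:
  minimize  10y1 + 10y2 + 17y3 + 28y4
  subject to:
    y1 + y3 + y4 >= 1
    y2 + y3 + 2y4 >= 3
    y1, y2, y3, y4 >= 0

Solving the primal: x* = (7, 10).
  primal value c^T x* = 37.
Solving the dual: y* = (0, 2, 1, 0).
  dual value b^T y* = 37.
Strong duality: c^T x* = b^T y*. Confirmed.

37


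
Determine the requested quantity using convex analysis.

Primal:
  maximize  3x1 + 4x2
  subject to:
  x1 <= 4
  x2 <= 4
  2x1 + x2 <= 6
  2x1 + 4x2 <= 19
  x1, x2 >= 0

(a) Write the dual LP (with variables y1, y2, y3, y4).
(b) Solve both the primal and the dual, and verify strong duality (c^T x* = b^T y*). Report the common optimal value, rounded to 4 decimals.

The standard primal-dual pair for 'max c^T x s.t. A x <= b, x >= 0' is:
  Dual:  min b^T y  s.t.  A^T y >= c,  y >= 0.

So the dual LP is:
  minimize  4y1 + 4y2 + 6y3 + 19y4
  subject to:
    y1 + 2y3 + 2y4 >= 3
    y2 + y3 + 4y4 >= 4
    y1, y2, y3, y4 >= 0

Solving the primal: x* = (1, 4).
  primal value c^T x* = 19.
Solving the dual: y* = (0, 2.5, 1.5, 0).
  dual value b^T y* = 19.
Strong duality: c^T x* = b^T y*. Confirmed.

19


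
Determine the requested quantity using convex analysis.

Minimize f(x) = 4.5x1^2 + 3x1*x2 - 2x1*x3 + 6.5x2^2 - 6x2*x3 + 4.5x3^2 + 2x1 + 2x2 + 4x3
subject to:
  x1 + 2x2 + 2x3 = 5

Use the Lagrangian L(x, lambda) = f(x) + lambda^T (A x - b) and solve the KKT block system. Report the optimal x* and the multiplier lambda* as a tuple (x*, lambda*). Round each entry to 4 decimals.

Form the Lagrangian:
  L(x, lambda) = (1/2) x^T Q x + c^T x + lambda^T (A x - b)
Stationarity (grad_x L = 0): Q x + c + A^T lambda = 0.
Primal feasibility: A x = b.

This gives the KKT block system:
  [ Q   A^T ] [ x     ]   [-c ]
  [ A    0  ] [ lambda ] = [ b ]

Solving the linear system:
  x*      = (0.1997, 1.0884, 1.3118)
  lambda* = (-4.4384)
  f(x*)   = 15.0076

x* = (0.1997, 1.0884, 1.3118), lambda* = (-4.4384)


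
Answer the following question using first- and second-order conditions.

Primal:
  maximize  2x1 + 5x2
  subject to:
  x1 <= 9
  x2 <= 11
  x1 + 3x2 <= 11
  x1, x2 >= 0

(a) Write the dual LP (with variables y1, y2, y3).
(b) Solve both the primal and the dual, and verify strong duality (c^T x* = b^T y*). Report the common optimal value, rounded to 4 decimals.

The standard primal-dual pair for 'max c^T x s.t. A x <= b, x >= 0' is:
  Dual:  min b^T y  s.t.  A^T y >= c,  y >= 0.

So the dual LP is:
  minimize  9y1 + 11y2 + 11y3
  subject to:
    y1 + y3 >= 2
    y2 + 3y3 >= 5
    y1, y2, y3 >= 0

Solving the primal: x* = (9, 0.6667).
  primal value c^T x* = 21.3333.
Solving the dual: y* = (0.3333, 0, 1.6667).
  dual value b^T y* = 21.3333.
Strong duality: c^T x* = b^T y*. Confirmed.

21.3333


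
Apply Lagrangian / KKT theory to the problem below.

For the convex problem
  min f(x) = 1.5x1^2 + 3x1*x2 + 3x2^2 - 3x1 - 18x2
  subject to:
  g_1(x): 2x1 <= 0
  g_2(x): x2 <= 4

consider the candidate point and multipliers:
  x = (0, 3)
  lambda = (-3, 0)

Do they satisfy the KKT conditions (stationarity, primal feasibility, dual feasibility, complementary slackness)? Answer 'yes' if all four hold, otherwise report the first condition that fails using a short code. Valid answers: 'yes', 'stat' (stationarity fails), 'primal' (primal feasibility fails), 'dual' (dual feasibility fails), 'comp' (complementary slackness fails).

Gradient of f: grad f(x) = Q x + c = (6, 0)
Constraint values g_i(x) = a_i^T x - b_i:
  g_1((0, 3)) = 0
  g_2((0, 3)) = -1
Stationarity residual: grad f(x) + sum_i lambda_i a_i = (0, 0)
  -> stationarity OK
Primal feasibility (all g_i <= 0): OK
Dual feasibility (all lambda_i >= 0): FAILS
Complementary slackness (lambda_i * g_i(x) = 0 for all i): OK

Verdict: the first failing condition is dual_feasibility -> dual.

dual


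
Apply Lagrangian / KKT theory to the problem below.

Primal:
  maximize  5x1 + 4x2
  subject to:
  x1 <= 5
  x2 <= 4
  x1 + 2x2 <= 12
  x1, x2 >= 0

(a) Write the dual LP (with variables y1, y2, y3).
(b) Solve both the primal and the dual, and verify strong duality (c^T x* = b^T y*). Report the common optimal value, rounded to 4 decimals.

The standard primal-dual pair for 'max c^T x s.t. A x <= b, x >= 0' is:
  Dual:  min b^T y  s.t.  A^T y >= c,  y >= 0.

So the dual LP is:
  minimize  5y1 + 4y2 + 12y3
  subject to:
    y1 + y3 >= 5
    y2 + 2y3 >= 4
    y1, y2, y3 >= 0

Solving the primal: x* = (5, 3.5).
  primal value c^T x* = 39.
Solving the dual: y* = (3, 0, 2).
  dual value b^T y* = 39.
Strong duality: c^T x* = b^T y*. Confirmed.

39


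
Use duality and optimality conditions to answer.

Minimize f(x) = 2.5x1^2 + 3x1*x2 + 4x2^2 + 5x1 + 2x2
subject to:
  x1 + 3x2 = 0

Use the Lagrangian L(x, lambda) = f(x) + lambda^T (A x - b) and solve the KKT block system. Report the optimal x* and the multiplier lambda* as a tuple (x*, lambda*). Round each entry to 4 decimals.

Form the Lagrangian:
  L(x, lambda) = (1/2) x^T Q x + c^T x + lambda^T (A x - b)
Stationarity (grad_x L = 0): Q x + c + A^T lambda = 0.
Primal feasibility: A x = b.

This gives the KKT block system:
  [ Q   A^T ] [ x     ]   [-c ]
  [ A    0  ] [ lambda ] = [ b ]

Solving the linear system:
  x*      = (-1.1143, 0.3714)
  lambda* = (-0.5429)
  f(x*)   = -2.4143

x* = (-1.1143, 0.3714), lambda* = (-0.5429)


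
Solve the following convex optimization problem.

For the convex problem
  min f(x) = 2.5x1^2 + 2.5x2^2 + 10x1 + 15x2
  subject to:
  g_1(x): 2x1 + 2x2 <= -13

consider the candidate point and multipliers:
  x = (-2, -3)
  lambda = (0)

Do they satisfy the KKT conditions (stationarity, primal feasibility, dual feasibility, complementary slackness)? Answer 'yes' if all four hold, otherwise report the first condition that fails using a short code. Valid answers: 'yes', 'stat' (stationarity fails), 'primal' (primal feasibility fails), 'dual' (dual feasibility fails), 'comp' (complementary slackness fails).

Gradient of f: grad f(x) = Q x + c = (0, 0)
Constraint values g_i(x) = a_i^T x - b_i:
  g_1((-2, -3)) = 3
Stationarity residual: grad f(x) + sum_i lambda_i a_i = (0, 0)
  -> stationarity OK
Primal feasibility (all g_i <= 0): FAILS
Dual feasibility (all lambda_i >= 0): OK
Complementary slackness (lambda_i * g_i(x) = 0 for all i): OK

Verdict: the first failing condition is primal_feasibility -> primal.

primal


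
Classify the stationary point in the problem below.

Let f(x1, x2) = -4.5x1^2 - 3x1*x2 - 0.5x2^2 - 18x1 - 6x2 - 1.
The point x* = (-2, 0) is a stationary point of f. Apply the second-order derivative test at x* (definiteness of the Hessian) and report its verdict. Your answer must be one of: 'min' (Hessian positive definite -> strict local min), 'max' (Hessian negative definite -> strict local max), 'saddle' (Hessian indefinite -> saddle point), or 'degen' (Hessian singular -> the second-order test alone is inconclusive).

Compute the Hessian H = grad^2 f:
  H = [[-9, -3], [-3, -1]]
Verify stationarity: grad f(x*) = H x* + g = (0, 0).
Eigenvalues of H: -10, 0.
H has a zero eigenvalue (singular; negative semidefinite but not definite), so H is neither positive definite, negative definite, nor indefinite. The second-order test alone is inconclusive -> degen.
(Indeed, f is constant along the null direction of H through x*, so x* is not a strict local extremum.)

degen


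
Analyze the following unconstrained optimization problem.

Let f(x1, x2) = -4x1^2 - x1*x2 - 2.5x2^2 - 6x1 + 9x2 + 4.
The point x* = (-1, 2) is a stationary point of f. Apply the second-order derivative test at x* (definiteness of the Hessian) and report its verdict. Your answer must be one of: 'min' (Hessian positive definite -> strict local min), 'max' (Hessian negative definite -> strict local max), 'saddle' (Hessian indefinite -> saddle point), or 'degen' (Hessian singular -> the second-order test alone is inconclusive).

Compute the Hessian H = grad^2 f:
  H = [[-8, -1], [-1, -5]]
Verify stationarity: grad f(x*) = H x* + g = (0, 0).
Eigenvalues of H: -8.3028, -4.6972.
Both eigenvalues < 0, so H is negative definite -> x* is a strict local max.

max


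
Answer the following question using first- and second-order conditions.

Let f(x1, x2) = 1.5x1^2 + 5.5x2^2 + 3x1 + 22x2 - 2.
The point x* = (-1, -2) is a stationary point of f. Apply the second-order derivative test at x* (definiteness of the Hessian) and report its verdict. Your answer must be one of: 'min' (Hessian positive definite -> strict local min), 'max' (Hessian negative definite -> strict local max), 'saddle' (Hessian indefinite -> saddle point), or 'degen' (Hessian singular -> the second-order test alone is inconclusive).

Compute the Hessian H = grad^2 f:
  H = [[3, 0], [0, 11]]
Verify stationarity: grad f(x*) = H x* + g = (0, 0).
Eigenvalues of H: 3, 11.
Both eigenvalues > 0, so H is positive definite -> x* is a strict local min.

min


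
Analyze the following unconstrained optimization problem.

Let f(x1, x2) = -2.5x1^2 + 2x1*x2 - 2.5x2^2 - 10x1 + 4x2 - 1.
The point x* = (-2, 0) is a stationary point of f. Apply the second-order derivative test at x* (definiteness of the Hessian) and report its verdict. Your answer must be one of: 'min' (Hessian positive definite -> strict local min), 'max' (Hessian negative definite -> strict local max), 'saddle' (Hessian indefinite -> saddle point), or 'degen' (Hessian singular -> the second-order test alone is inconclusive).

Compute the Hessian H = grad^2 f:
  H = [[-5, 2], [2, -5]]
Verify stationarity: grad f(x*) = H x* + g = (0, 0).
Eigenvalues of H: -7, -3.
Both eigenvalues < 0, so H is negative definite -> x* is a strict local max.

max


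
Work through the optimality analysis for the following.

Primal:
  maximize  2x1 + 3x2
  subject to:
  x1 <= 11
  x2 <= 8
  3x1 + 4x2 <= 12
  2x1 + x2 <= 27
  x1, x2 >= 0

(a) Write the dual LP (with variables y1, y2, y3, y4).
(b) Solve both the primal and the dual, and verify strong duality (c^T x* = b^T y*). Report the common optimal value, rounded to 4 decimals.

The standard primal-dual pair for 'max c^T x s.t. A x <= b, x >= 0' is:
  Dual:  min b^T y  s.t.  A^T y >= c,  y >= 0.

So the dual LP is:
  minimize  11y1 + 8y2 + 12y3 + 27y4
  subject to:
    y1 + 3y3 + 2y4 >= 2
    y2 + 4y3 + y4 >= 3
    y1, y2, y3, y4 >= 0

Solving the primal: x* = (0, 3).
  primal value c^T x* = 9.
Solving the dual: y* = (0, 0, 0.75, 0).
  dual value b^T y* = 9.
Strong duality: c^T x* = b^T y*. Confirmed.

9


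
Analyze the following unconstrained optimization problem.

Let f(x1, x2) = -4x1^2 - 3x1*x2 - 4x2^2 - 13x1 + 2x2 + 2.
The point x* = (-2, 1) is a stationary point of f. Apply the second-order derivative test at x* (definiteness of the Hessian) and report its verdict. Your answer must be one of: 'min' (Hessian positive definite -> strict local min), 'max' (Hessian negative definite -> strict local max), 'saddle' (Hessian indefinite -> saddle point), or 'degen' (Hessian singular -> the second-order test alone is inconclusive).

Compute the Hessian H = grad^2 f:
  H = [[-8, -3], [-3, -8]]
Verify stationarity: grad f(x*) = H x* + g = (0, 0).
Eigenvalues of H: -11, -5.
Both eigenvalues < 0, so H is negative definite -> x* is a strict local max.

max


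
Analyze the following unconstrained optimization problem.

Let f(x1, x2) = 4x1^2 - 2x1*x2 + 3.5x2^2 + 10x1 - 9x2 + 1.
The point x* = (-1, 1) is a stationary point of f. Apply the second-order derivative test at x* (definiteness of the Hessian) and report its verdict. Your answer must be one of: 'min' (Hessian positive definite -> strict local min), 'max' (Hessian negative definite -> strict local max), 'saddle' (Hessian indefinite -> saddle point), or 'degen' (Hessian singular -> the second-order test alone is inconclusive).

Compute the Hessian H = grad^2 f:
  H = [[8, -2], [-2, 7]]
Verify stationarity: grad f(x*) = H x* + g = (0, 0).
Eigenvalues of H: 5.4384, 9.5616.
Both eigenvalues > 0, so H is positive definite -> x* is a strict local min.

min


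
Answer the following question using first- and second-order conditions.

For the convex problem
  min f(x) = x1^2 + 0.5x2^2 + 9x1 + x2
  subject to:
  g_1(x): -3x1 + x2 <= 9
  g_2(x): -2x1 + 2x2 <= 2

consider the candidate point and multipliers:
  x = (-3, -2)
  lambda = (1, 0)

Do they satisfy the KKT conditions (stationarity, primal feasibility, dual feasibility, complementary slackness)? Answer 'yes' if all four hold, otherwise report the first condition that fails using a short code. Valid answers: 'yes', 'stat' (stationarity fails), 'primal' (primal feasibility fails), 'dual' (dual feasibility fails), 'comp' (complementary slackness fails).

Gradient of f: grad f(x) = Q x + c = (3, -1)
Constraint values g_i(x) = a_i^T x - b_i:
  g_1((-3, -2)) = -2
  g_2((-3, -2)) = 0
Stationarity residual: grad f(x) + sum_i lambda_i a_i = (0, 0)
  -> stationarity OK
Primal feasibility (all g_i <= 0): OK
Dual feasibility (all lambda_i >= 0): OK
Complementary slackness (lambda_i * g_i(x) = 0 for all i): FAILS

Verdict: the first failing condition is complementary_slackness -> comp.

comp


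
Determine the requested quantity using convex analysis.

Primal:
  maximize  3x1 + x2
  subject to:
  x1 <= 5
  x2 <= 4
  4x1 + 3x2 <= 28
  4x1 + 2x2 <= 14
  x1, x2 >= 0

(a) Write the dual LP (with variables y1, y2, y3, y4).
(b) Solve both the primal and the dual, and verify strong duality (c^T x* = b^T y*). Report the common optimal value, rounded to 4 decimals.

The standard primal-dual pair for 'max c^T x s.t. A x <= b, x >= 0' is:
  Dual:  min b^T y  s.t.  A^T y >= c,  y >= 0.

So the dual LP is:
  minimize  5y1 + 4y2 + 28y3 + 14y4
  subject to:
    y1 + 4y3 + 4y4 >= 3
    y2 + 3y3 + 2y4 >= 1
    y1, y2, y3, y4 >= 0

Solving the primal: x* = (3.5, 0).
  primal value c^T x* = 10.5.
Solving the dual: y* = (0, 0, 0, 0.75).
  dual value b^T y* = 10.5.
Strong duality: c^T x* = b^T y*. Confirmed.

10.5


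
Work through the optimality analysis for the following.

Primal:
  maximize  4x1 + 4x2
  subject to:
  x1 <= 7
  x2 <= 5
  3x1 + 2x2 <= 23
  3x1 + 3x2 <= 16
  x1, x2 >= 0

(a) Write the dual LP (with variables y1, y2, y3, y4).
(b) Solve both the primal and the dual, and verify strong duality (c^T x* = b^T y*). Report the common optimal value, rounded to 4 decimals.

The standard primal-dual pair for 'max c^T x s.t. A x <= b, x >= 0' is:
  Dual:  min b^T y  s.t.  A^T y >= c,  y >= 0.

So the dual LP is:
  minimize  7y1 + 5y2 + 23y3 + 16y4
  subject to:
    y1 + 3y3 + 3y4 >= 4
    y2 + 2y3 + 3y4 >= 4
    y1, y2, y3, y4 >= 0

Solving the primal: x* = (5.3333, 0).
  primal value c^T x* = 21.3333.
Solving the dual: y* = (0, 0, 0, 1.3333).
  dual value b^T y* = 21.3333.
Strong duality: c^T x* = b^T y*. Confirmed.

21.3333


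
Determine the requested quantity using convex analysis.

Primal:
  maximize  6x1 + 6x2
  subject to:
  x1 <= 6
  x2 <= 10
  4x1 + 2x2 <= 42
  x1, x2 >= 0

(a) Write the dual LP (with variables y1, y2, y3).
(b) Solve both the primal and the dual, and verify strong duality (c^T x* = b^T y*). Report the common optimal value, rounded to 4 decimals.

The standard primal-dual pair for 'max c^T x s.t. A x <= b, x >= 0' is:
  Dual:  min b^T y  s.t.  A^T y >= c,  y >= 0.

So the dual LP is:
  minimize  6y1 + 10y2 + 42y3
  subject to:
    y1 + 4y3 >= 6
    y2 + 2y3 >= 6
    y1, y2, y3 >= 0

Solving the primal: x* = (5.5, 10).
  primal value c^T x* = 93.
Solving the dual: y* = (0, 3, 1.5).
  dual value b^T y* = 93.
Strong duality: c^T x* = b^T y*. Confirmed.

93


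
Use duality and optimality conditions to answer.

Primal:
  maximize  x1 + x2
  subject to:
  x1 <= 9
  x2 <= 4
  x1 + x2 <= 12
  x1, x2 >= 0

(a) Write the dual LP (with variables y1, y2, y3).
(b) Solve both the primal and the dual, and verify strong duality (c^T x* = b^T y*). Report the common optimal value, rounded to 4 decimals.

The standard primal-dual pair for 'max c^T x s.t. A x <= b, x >= 0' is:
  Dual:  min b^T y  s.t.  A^T y >= c,  y >= 0.

So the dual LP is:
  minimize  9y1 + 4y2 + 12y3
  subject to:
    y1 + y3 >= 1
    y2 + y3 >= 1
    y1, y2, y3 >= 0

Solving the primal: x* = (8, 4).
  primal value c^T x* = 12.
Solving the dual: y* = (0, 0, 1).
  dual value b^T y* = 12.
Strong duality: c^T x* = b^T y*. Confirmed.

12


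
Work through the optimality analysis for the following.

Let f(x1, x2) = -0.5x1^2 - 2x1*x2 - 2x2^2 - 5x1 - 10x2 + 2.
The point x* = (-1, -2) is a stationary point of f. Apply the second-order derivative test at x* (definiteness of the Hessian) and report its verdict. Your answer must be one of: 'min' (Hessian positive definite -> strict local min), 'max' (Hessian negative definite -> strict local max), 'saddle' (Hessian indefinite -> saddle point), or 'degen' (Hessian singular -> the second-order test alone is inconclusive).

Compute the Hessian H = grad^2 f:
  H = [[-1, -2], [-2, -4]]
Verify stationarity: grad f(x*) = H x* + g = (0, 0).
Eigenvalues of H: -5, 0.
H has a zero eigenvalue (singular; negative semidefinite but not definite), so H is neither positive definite, negative definite, nor indefinite. The second-order test alone is inconclusive -> degen.
(Indeed, f is constant along the null direction of H through x*, so x* is not a strict local extremum.)

degen


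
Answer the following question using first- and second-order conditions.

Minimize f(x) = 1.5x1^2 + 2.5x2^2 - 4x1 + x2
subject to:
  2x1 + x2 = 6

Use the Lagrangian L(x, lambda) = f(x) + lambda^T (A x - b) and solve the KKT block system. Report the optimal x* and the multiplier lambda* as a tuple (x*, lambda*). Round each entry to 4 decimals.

Form the Lagrangian:
  L(x, lambda) = (1/2) x^T Q x + c^T x + lambda^T (A x - b)
Stationarity (grad_x L = 0): Q x + c + A^T lambda = 0.
Primal feasibility: A x = b.

This gives the KKT block system:
  [ Q   A^T ] [ x     ]   [-c ]
  [ A    0  ] [ lambda ] = [ b ]

Solving the linear system:
  x*      = (2.8696, 0.2609)
  lambda* = (-2.3043)
  f(x*)   = 1.3043

x* = (2.8696, 0.2609), lambda* = (-2.3043)


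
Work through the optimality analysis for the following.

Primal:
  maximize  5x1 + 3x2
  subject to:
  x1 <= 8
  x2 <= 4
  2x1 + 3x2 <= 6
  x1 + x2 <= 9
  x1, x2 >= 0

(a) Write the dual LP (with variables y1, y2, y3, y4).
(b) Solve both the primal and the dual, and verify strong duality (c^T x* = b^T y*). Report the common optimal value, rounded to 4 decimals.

The standard primal-dual pair for 'max c^T x s.t. A x <= b, x >= 0' is:
  Dual:  min b^T y  s.t.  A^T y >= c,  y >= 0.

So the dual LP is:
  minimize  8y1 + 4y2 + 6y3 + 9y4
  subject to:
    y1 + 2y3 + y4 >= 5
    y2 + 3y3 + y4 >= 3
    y1, y2, y3, y4 >= 0

Solving the primal: x* = (3, 0).
  primal value c^T x* = 15.
Solving the dual: y* = (0, 0, 2.5, 0).
  dual value b^T y* = 15.
Strong duality: c^T x* = b^T y*. Confirmed.

15


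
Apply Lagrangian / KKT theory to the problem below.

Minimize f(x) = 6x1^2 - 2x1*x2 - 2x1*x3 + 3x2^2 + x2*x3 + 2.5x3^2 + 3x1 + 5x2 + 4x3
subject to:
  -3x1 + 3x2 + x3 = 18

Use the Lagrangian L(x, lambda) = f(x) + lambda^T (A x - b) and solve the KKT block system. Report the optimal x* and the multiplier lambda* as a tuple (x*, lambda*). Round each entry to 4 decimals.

Form the Lagrangian:
  L(x, lambda) = (1/2) x^T Q x + c^T x + lambda^T (A x - b)
Stationarity (grad_x L = 0): Q x + c + A^T lambda = 0.
Primal feasibility: A x = b.

This gives the KKT block system:
  [ Q   A^T ] [ x     ]   [-c ]
  [ A    0  ] [ lambda ] = [ b ]

Solving the linear system:
  x*      = (-2.346, 3.7745, -0.3614)
  lambda* = (-10.6592)
  f(x*)   = 101.1274

x* = (-2.346, 3.7745, -0.3614), lambda* = (-10.6592)


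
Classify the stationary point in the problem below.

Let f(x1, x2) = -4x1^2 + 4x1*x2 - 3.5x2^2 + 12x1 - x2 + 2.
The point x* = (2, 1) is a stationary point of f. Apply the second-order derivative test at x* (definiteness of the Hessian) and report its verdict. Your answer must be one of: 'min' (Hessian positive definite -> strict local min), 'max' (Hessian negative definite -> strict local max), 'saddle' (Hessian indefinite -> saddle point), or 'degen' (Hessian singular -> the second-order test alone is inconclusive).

Compute the Hessian H = grad^2 f:
  H = [[-8, 4], [4, -7]]
Verify stationarity: grad f(x*) = H x* + g = (0, 0).
Eigenvalues of H: -11.5311, -3.4689.
Both eigenvalues < 0, so H is negative definite -> x* is a strict local max.

max


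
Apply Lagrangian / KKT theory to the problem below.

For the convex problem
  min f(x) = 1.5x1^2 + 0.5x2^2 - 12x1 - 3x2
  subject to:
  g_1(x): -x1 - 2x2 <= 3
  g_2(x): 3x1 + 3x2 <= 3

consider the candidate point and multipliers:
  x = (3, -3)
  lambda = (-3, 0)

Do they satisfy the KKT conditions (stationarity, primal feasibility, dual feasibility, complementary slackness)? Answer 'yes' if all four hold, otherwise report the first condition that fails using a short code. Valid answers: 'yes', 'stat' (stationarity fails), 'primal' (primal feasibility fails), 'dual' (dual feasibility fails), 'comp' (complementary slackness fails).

Gradient of f: grad f(x) = Q x + c = (-3, -6)
Constraint values g_i(x) = a_i^T x - b_i:
  g_1((3, -3)) = 0
  g_2((3, -3)) = -3
Stationarity residual: grad f(x) + sum_i lambda_i a_i = (0, 0)
  -> stationarity OK
Primal feasibility (all g_i <= 0): OK
Dual feasibility (all lambda_i >= 0): FAILS
Complementary slackness (lambda_i * g_i(x) = 0 for all i): OK

Verdict: the first failing condition is dual_feasibility -> dual.

dual


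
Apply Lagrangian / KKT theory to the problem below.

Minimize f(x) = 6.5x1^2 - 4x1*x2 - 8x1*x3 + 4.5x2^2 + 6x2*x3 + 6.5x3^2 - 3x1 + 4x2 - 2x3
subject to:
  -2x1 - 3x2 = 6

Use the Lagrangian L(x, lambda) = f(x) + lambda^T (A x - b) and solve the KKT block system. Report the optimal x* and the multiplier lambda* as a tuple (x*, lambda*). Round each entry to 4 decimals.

Form the Lagrangian:
  L(x, lambda) = (1/2) x^T Q x + c^T x + lambda^T (A x - b)
Stationarity (grad_x L = 0): Q x + c + A^T lambda = 0.
Primal feasibility: A x = b.

This gives the KKT block system:
  [ Q   A^T ] [ x     ]   [-c ]
  [ A    0  ] [ lambda ] = [ b ]

Solving the linear system:
  x*      = (-0.1253, -1.9165, 0.9613)
  lambda* = (-2.3265)
  f(x*)   = 2.3732

x* = (-0.1253, -1.9165, 0.9613), lambda* = (-2.3265)


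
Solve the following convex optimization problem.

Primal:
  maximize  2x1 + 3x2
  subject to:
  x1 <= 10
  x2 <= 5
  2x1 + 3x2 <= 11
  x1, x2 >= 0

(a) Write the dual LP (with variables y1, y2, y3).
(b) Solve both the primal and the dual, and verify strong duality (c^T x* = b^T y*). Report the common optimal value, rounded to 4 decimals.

The standard primal-dual pair for 'max c^T x s.t. A x <= b, x >= 0' is:
  Dual:  min b^T y  s.t.  A^T y >= c,  y >= 0.

So the dual LP is:
  minimize  10y1 + 5y2 + 11y3
  subject to:
    y1 + 2y3 >= 2
    y2 + 3y3 >= 3
    y1, y2, y3 >= 0

Solving the primal: x* = (5.5, 0).
  primal value c^T x* = 11.
Solving the dual: y* = (0, 0, 1).
  dual value b^T y* = 11.
Strong duality: c^T x* = b^T y*. Confirmed.

11


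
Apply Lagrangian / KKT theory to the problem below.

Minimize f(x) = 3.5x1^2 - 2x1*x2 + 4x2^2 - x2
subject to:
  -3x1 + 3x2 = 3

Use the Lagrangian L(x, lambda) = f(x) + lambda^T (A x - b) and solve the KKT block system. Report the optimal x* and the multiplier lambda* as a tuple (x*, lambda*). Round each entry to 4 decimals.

Form the Lagrangian:
  L(x, lambda) = (1/2) x^T Q x + c^T x + lambda^T (A x - b)
Stationarity (grad_x L = 0): Q x + c + A^T lambda = 0.
Primal feasibility: A x = b.

This gives the KKT block system:
  [ Q   A^T ] [ x     ]   [-c ]
  [ A    0  ] [ lambda ] = [ b ]

Solving the linear system:
  x*      = (-0.4545, 0.5455)
  lambda* = (-1.4242)
  f(x*)   = 1.8636

x* = (-0.4545, 0.5455), lambda* = (-1.4242)


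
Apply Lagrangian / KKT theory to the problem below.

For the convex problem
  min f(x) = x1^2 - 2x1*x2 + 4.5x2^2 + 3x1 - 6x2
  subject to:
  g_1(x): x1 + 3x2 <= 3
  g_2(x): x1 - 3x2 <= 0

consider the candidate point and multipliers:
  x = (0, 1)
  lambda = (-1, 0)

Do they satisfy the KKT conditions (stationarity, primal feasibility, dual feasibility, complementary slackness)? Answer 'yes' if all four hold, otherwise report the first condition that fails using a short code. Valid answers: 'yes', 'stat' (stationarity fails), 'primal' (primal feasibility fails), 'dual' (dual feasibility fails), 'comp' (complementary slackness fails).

Gradient of f: grad f(x) = Q x + c = (1, 3)
Constraint values g_i(x) = a_i^T x - b_i:
  g_1((0, 1)) = 0
  g_2((0, 1)) = -3
Stationarity residual: grad f(x) + sum_i lambda_i a_i = (0, 0)
  -> stationarity OK
Primal feasibility (all g_i <= 0): OK
Dual feasibility (all lambda_i >= 0): FAILS
Complementary slackness (lambda_i * g_i(x) = 0 for all i): OK

Verdict: the first failing condition is dual_feasibility -> dual.

dual


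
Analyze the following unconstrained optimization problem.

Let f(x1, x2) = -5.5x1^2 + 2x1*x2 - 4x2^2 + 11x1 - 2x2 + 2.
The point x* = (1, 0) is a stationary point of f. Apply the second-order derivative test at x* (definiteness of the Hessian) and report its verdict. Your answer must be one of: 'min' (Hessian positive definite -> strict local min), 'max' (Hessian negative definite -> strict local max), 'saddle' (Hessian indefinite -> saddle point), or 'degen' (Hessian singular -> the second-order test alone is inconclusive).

Compute the Hessian H = grad^2 f:
  H = [[-11, 2], [2, -8]]
Verify stationarity: grad f(x*) = H x* + g = (0, 0).
Eigenvalues of H: -12, -7.
Both eigenvalues < 0, so H is negative definite -> x* is a strict local max.

max


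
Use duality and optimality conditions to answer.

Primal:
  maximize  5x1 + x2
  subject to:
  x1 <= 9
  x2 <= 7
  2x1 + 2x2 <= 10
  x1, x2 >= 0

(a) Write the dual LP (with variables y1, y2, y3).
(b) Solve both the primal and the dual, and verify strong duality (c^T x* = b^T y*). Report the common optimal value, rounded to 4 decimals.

The standard primal-dual pair for 'max c^T x s.t. A x <= b, x >= 0' is:
  Dual:  min b^T y  s.t.  A^T y >= c,  y >= 0.

So the dual LP is:
  minimize  9y1 + 7y2 + 10y3
  subject to:
    y1 + 2y3 >= 5
    y2 + 2y3 >= 1
    y1, y2, y3 >= 0

Solving the primal: x* = (5, 0).
  primal value c^T x* = 25.
Solving the dual: y* = (0, 0, 2.5).
  dual value b^T y* = 25.
Strong duality: c^T x* = b^T y*. Confirmed.

25


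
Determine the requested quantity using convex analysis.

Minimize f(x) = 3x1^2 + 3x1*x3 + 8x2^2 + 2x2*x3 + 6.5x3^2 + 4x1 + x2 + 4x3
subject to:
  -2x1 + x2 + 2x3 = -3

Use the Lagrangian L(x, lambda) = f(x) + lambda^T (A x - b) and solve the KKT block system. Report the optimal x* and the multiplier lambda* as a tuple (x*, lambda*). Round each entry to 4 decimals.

Form the Lagrangian:
  L(x, lambda) = (1/2) x^T Q x + c^T x + lambda^T (A x - b)
Stationarity (grad_x L = 0): Q x + c + A^T lambda = 0.
Primal feasibility: A x = b.

This gives the KKT block system:
  [ Q   A^T ] [ x     ]   [-c ]
  [ A    0  ] [ lambda ] = [ b ]

Solving the linear system:
  x*      = (0.611, -0.1208, -0.8286)
  lambda* = (2.5901)
  f(x*)   = 3.3896

x* = (0.611, -0.1208, -0.8286), lambda* = (2.5901)


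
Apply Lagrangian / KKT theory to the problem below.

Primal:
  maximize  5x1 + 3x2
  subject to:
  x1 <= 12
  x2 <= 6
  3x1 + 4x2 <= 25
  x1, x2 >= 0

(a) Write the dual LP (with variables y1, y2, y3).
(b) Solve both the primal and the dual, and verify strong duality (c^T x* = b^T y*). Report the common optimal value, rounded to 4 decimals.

The standard primal-dual pair for 'max c^T x s.t. A x <= b, x >= 0' is:
  Dual:  min b^T y  s.t.  A^T y >= c,  y >= 0.

So the dual LP is:
  minimize  12y1 + 6y2 + 25y3
  subject to:
    y1 + 3y3 >= 5
    y2 + 4y3 >= 3
    y1, y2, y3 >= 0

Solving the primal: x* = (8.3333, 0).
  primal value c^T x* = 41.6667.
Solving the dual: y* = (0, 0, 1.6667).
  dual value b^T y* = 41.6667.
Strong duality: c^T x* = b^T y*. Confirmed.

41.6667


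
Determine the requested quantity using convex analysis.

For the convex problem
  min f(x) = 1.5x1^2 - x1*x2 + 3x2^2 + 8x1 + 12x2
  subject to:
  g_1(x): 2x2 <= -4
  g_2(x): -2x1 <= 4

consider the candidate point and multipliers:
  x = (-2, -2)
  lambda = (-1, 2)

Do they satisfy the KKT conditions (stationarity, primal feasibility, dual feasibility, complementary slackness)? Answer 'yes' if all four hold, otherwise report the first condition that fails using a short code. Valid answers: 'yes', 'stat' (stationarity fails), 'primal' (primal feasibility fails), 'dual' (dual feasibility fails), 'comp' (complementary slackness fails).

Gradient of f: grad f(x) = Q x + c = (4, 2)
Constraint values g_i(x) = a_i^T x - b_i:
  g_1((-2, -2)) = 0
  g_2((-2, -2)) = 0
Stationarity residual: grad f(x) + sum_i lambda_i a_i = (0, 0)
  -> stationarity OK
Primal feasibility (all g_i <= 0): OK
Dual feasibility (all lambda_i >= 0): FAILS
Complementary slackness (lambda_i * g_i(x) = 0 for all i): OK

Verdict: the first failing condition is dual_feasibility -> dual.

dual


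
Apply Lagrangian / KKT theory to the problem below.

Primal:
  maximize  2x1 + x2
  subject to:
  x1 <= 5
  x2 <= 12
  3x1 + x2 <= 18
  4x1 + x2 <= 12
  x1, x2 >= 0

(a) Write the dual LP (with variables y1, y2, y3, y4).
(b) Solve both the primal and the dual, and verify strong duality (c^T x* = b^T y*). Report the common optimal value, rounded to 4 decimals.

The standard primal-dual pair for 'max c^T x s.t. A x <= b, x >= 0' is:
  Dual:  min b^T y  s.t.  A^T y >= c,  y >= 0.

So the dual LP is:
  minimize  5y1 + 12y2 + 18y3 + 12y4
  subject to:
    y1 + 3y3 + 4y4 >= 2
    y2 + y3 + y4 >= 1
    y1, y2, y3, y4 >= 0

Solving the primal: x* = (0, 12).
  primal value c^T x* = 12.
Solving the dual: y* = (0, 0.5, 0, 0.5).
  dual value b^T y* = 12.
Strong duality: c^T x* = b^T y*. Confirmed.

12


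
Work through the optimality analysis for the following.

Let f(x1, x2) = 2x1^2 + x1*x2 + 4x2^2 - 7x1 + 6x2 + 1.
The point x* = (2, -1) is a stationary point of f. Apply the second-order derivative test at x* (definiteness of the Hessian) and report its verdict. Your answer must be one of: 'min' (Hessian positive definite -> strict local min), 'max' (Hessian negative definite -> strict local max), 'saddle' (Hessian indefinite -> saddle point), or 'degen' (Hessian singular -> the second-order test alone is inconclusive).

Compute the Hessian H = grad^2 f:
  H = [[4, 1], [1, 8]]
Verify stationarity: grad f(x*) = H x* + g = (0, 0).
Eigenvalues of H: 3.7639, 8.2361.
Both eigenvalues > 0, so H is positive definite -> x* is a strict local min.

min
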